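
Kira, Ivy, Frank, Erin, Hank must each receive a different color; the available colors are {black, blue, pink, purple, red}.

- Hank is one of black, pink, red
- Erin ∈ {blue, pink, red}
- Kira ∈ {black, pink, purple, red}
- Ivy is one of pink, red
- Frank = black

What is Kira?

Frank has just one choice, so Frank = black. Strike black from Kira, Hank.
The 4 still-open variables together cover exactly {blue, pink, purple, red} — 4 values for 4 variables — and blue appears only in Erin's list, so Erin = blue.
The 3 still-open variables draw from only 3 values {pink, purple, red}, so each is used; only Kira can be purple, hence Kira = purple.

purple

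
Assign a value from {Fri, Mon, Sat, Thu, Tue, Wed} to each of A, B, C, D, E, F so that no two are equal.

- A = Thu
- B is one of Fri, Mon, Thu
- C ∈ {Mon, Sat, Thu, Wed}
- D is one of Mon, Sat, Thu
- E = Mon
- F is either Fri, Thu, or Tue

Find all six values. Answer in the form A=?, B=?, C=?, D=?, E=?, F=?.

A must be Thu (only option left). Remove Thu from B, C, D, F.
E must be Mon (only option left). Strike Mon from B, C, D.
B must be Fri (only option left). Strike Fri from F.
D has just one choice, so D = Sat. So C can't be Sat.
F's domain is down to {Tue}, so F = Tue.
C has just one choice, so C = Wed.

A=Thu, B=Fri, C=Wed, D=Sat, E=Mon, F=Tue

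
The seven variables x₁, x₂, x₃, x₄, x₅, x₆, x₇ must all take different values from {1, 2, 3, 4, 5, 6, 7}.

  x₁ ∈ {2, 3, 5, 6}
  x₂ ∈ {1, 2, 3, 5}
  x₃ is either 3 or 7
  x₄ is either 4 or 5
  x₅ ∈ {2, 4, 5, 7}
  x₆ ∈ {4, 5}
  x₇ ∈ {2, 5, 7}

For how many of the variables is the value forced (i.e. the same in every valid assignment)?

The 7 variables draw from only 7 values {1, 2, 3, 4, 5, 6, 7}, so each is used; only x₂ can be 1, hence x₂ = 1.
The 6 still-open variables draw from only 6 values {2, 3, 4, 5, 6, 7}, so each is used; only x₁ can be 6, hence x₁ = 6.
The 5 still-open variables together cover exactly {2, 3, 4, 5, 7} — 5 values for 5 variables — and 3 appears only in x₃'s list, so x₃ = 3.
The 2 variables x₄ and x₆ are confined to {4, 5}, which locks those values in; drop them from x₅, x₇.
Determined: x₁=6, x₂=1, x₃=3. The other variables each still have more than one consistent value. That makes 3.

3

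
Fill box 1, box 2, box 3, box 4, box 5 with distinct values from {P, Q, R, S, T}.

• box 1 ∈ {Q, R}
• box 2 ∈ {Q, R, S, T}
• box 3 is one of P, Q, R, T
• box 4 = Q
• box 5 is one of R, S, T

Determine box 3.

box 4 has just one choice, so box 4 = Q. So box 1, box 2, box 3 can't be Q.
box 1 has just one choice, so box 1 = R. Remove R from box 2, box 3, box 5.
The 3 still-open variables together cover exactly {P, S, T} — 3 values for 3 variables — and P appears only in box 3's list, so box 3 = P.

P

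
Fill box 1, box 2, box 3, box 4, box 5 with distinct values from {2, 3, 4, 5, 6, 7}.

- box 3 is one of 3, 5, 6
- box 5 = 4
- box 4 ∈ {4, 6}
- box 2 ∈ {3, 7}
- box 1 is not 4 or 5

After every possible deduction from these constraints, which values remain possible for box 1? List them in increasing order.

2, 3, 7

box 5 has just one choice, so box 5 = 4. Remove 4 from box 4.
That leaves box 4 = 6. So box 1, box 3 can't be 6.
No further eliminations apply; box 1 can still be any of 2, 3, 7.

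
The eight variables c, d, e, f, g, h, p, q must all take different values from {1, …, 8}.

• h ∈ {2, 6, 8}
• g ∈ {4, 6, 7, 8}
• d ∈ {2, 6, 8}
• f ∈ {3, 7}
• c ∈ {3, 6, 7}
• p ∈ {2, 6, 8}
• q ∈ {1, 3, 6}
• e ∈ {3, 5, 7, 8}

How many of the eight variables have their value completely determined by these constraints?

Among the 8 variables, 1 fits only q (and all 8 values in {1, 2, 3, 4, 5, 6, 7, 8} must be used), so q = 1.
The 7 still-open variables together cover exactly {2, 3, 4, 5, 6, 7, 8} — 7 values for 7 variables — and 4 appears only in g's list, so g = 4.
The 6 still-open variables together cover exactly {2, 3, 5, 6, 7, 8} — 6 values for 6 variables — and 5 appears only in e's list, so e = 5.
d, h, p between them cover only {2, 6, 8} — a naked triple. Remove those values from c.
Determined: e=5, g=4, q=1. The other variables each still have more than one consistent value. That makes 3.

3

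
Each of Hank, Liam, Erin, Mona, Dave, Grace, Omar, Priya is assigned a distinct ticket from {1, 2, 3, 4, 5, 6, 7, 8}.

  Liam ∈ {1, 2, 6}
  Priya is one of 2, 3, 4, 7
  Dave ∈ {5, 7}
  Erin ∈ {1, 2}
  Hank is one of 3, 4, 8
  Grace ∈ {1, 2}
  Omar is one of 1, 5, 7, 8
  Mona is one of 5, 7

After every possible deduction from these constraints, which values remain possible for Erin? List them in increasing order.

The 8 variables draw from only 8 values {1, 2, 3, 4, 5, 6, 7, 8}, so each is used; only Liam can be 6, hence Liam = 6.
Erin and Grace between them cover only {1, 2} — a naked pair. Remove those values from Omar, Priya.
Mona and Dave share exactly the 2 values {5, 7}; by pigeonhole those values go to them, so strike 5, 7 from Omar, Priya.
Omar has just one choice, so Omar = 8. Eliminate 8 elsewhere: Hank.
No further eliminations apply; Erin can still be any of 1, 2.

1, 2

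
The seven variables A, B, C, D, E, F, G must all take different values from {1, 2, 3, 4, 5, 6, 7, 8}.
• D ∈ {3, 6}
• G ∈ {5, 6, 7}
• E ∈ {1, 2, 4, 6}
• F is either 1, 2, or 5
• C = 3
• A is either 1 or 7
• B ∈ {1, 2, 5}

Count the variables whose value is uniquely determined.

C has just one choice, so C = 3. Strike 3 from D.
D's domain is down to {6}, so D = 6. Remove 6 from E, G.
Among the 5 still-open variables, 4 fits only E (and all 5 values in {1, 2, 4, 5, 7} must be used), so E = 4.
Determined: C=3, D=6, E=4. The other variables each still have more than one consistent value. That makes 3.

3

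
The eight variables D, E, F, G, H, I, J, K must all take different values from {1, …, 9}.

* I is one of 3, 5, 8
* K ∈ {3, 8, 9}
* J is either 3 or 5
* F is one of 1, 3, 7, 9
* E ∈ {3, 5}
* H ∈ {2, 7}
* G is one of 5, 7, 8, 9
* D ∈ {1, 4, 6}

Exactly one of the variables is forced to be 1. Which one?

E and J share exactly the 2 values {3, 5}; by pigeonhole those values go to them, so strike 3, 5 from F, G, I, K.
That leaves I = 8. Remove 8 from G, K.
That leaves K = 9. Strike 9 from F, G.
That leaves G = 7. Strike 7 from F, H.
So 1 goes to F.

F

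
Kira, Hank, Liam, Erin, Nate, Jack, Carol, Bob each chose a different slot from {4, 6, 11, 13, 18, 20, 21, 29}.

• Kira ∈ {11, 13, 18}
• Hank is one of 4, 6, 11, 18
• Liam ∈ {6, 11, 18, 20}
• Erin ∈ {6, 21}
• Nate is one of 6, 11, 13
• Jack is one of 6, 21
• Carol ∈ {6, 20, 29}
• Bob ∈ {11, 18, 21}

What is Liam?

20

The 8 variables together cover exactly {4, 6, 11, 13, 18, 20, 21, 29} — 8 values for 8 variables — and 4 appears only in Hank's list, so Hank = 4.
The 7 still-open variables together cover exactly {6, 11, 13, 18, 20, 21, 29} — 7 values for 7 variables — and 29 appears only in Carol's list, so Carol = 29.
The 6 still-open variables draw from only 6 values {6, 11, 13, 18, 20, 21}, so each is used; only Liam can be 20, hence Liam = 20.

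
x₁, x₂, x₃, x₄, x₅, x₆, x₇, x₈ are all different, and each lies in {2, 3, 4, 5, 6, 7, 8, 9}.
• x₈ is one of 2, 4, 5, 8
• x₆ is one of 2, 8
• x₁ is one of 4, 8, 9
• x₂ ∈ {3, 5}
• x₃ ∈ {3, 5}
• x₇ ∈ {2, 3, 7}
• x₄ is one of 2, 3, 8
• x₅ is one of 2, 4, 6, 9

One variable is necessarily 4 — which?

x₈

The 8 variables draw from only 8 values {2, 3, 4, 5, 6, 7, 8, 9}, so each is used; only x₅ can be 6, hence x₅ = 6.
Among the 7 still-open variables, 7 fits only x₇ (and all 7 values in {2, 3, 4, 5, 7, 8, 9} must be used), so x₇ = 7.
The 6 still-open variables draw from only 6 values {2, 3, 4, 5, 8, 9}, so each is used; only x₁ can be 9, hence x₁ = 9.
The 5 still-open variables together cover exactly {2, 3, 4, 5, 8} — 5 values for 5 variables — and 4 appears only in x₈'s list, so x₈ = 4.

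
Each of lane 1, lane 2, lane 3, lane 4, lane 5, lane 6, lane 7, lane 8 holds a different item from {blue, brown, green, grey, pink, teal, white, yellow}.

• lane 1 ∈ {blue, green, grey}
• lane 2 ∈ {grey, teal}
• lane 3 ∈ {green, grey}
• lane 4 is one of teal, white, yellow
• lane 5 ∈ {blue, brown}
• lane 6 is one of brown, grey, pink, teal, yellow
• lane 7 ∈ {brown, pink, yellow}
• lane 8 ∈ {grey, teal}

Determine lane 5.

The 8 variables draw from only 8 values {blue, brown, green, grey, pink, teal, white, yellow}, so each is used; only lane 4 can be white, hence lane 4 = white.
lane 2 and lane 8 between them cover only {grey, teal} — a naked pair. Remove those values from lane 1, lane 3, lane 6.
That leaves lane 3 = green. Strike green from lane 1.
lane 1's domain is down to {blue}, so lane 1 = blue. Strike blue from lane 5.
So lane 5 = brown.

brown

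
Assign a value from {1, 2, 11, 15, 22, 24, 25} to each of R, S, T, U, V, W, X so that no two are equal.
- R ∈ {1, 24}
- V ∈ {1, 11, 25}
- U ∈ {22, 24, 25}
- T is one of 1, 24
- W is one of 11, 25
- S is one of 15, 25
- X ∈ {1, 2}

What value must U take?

22

The 7 variables draw from only 7 values {1, 2, 11, 15, 22, 24, 25}, so each is used; only X can be 2, hence X = 2.
The 6 still-open variables draw from only 6 values {1, 11, 15, 22, 24, 25}, so each is used; only S can be 15, hence S = 15.
The 5 still-open variables together cover exactly {1, 11, 22, 24, 25} — 5 values for 5 variables — and 22 appears only in U's list, so U = 22.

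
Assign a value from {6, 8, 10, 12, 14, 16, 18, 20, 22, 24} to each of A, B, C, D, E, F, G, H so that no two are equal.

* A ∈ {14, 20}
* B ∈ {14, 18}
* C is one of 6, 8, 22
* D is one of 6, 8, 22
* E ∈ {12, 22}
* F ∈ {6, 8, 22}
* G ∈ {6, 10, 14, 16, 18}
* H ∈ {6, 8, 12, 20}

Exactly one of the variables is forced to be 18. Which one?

B

C, D, F share exactly the 3 values {6, 8, 22}; by pigeonhole those values go to them, so strike 6, 8, 22 from E, G, H.
E's domain is down to {12}, so E = 12. So H can't be 12.
H's domain is down to {20}, so H = 20. Eliminate 20 elsewhere: A.
A's domain is down to {14}, so A = 14. Strike 14 from B, G.
So 18 goes to B.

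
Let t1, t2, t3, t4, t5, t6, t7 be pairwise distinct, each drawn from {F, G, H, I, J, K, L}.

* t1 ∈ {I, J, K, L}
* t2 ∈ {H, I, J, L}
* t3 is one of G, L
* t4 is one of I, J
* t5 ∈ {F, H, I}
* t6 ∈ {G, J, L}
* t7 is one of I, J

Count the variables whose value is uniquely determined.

Among the 7 variables, F fits only t5 (and all 7 values in {F, G, H, I, J, K, L} must be used), so t5 = F.
The 6 still-open variables together cover exactly {G, H, I, J, K, L} — 6 values for 6 variables — and H appears only in t2's list, so t2 = H.
Among the 5 still-open variables, K fits only t1 (and all 5 values in {G, I, J, K, L} must be used), so t1 = K.
t4 and t7 share exactly the 2 values {I, J}; by pigeonhole those values go to them, so strike I, J from t6.
Determined: t1=K, t2=H, t5=F. The other variables each still have more than one consistent value. That makes 3.

3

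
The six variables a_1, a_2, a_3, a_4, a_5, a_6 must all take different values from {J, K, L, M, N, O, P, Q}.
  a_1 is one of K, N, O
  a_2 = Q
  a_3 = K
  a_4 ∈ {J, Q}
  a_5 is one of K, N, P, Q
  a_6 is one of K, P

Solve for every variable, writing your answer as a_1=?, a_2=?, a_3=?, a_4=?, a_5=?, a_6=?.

a_1=O, a_2=Q, a_3=K, a_4=J, a_5=N, a_6=P

a_2 must be Q (only option left). Eliminate Q elsewhere: a_4, a_5.
That leaves a_3 = K. So a_1, a_5, a_6 can't be K.
a_4's domain is down to {J}, so a_4 = J.
a_6 must be P (only option left). Eliminate P elsewhere: a_5.
a_5 must be N (only option left). Eliminate N elsewhere: a_1.
a_1 has just one choice, so a_1 = O.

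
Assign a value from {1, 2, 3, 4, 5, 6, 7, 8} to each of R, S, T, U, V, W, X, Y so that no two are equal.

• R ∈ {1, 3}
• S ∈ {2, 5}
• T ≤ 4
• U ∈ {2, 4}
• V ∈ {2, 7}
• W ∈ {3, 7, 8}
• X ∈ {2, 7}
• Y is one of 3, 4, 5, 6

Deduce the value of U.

4

Among the 8 variables, 6 fits only Y (and all 8 values in {1, 2, 3, 4, 5, 6, 7, 8} must be used), so Y = 6.
Among the 7 still-open variables, 5 fits only S (and all 7 values in {1, 2, 3, 4, 5, 7, 8} must be used), so S = 5.
The 6 still-open variables together cover exactly {1, 2, 3, 4, 7, 8} — 6 values for 6 variables — and 8 appears only in W's list, so W = 8.
V and X share exactly the 2 values {2, 7}; by pigeonhole those values go to them, so strike 2, 7 from T, U.
So U = 4.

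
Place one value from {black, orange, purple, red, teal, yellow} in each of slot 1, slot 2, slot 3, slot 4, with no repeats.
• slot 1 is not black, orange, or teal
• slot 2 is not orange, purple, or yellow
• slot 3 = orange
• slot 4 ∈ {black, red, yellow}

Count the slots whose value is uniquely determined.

1

slot 3 must be orange (only option left).
Determined: slot 3=orange. The other slots each still have more than one consistent value. That makes 1.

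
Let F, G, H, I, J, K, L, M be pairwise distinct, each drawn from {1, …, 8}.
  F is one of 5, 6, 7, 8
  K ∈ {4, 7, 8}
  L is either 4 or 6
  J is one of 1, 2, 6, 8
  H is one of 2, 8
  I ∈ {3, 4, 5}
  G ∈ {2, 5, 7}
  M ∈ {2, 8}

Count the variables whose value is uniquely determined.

2

Among the 8 variables, 1 fits only J (and all 8 values in {1, 2, 3, 4, 5, 6, 7, 8} must be used), so J = 1.
Among the 7 still-open variables, 3 fits only I (and all 7 values in {2, 3, 4, 5, 6, 7, 8} must be used), so I = 3.
H and M share exactly the 2 values {2, 8}; by pigeonhole those values go to them, so strike 2, 8 from F, G, K.
Determined: I=3, J=1. The other variables each still have more than one consistent value. That makes 2.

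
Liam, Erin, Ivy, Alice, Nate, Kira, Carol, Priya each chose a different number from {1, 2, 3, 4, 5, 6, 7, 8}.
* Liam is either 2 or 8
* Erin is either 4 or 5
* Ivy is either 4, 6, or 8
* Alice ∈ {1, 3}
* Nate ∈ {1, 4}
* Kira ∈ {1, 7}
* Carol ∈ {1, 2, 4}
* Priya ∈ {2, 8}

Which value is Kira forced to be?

The 8 variables draw from only 8 values {1, 2, 3, 4, 5, 6, 7, 8}, so each is used; only Alice can be 3, hence Alice = 3.
The 7 still-open variables draw from only 7 values {1, 2, 4, 5, 6, 7, 8}, so each is used; only Erin can be 5, hence Erin = 5.
Among the 6 still-open variables, 6 fits only Ivy (and all 6 values in {1, 2, 4, 6, 7, 8} must be used), so Ivy = 6.
Among the 5 still-open variables, 7 fits only Kira (and all 5 values in {1, 2, 4, 7, 8} must be used), so Kira = 7.

7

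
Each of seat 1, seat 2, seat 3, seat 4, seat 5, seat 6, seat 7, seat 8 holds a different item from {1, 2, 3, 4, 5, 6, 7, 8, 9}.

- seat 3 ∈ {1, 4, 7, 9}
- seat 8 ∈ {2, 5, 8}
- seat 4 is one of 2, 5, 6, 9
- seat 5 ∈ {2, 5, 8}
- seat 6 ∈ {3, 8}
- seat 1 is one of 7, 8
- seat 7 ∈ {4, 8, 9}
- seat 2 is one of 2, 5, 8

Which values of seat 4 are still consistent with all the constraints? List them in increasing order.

6, 9

seat 2, seat 5, seat 8 share exactly the 3 values {2, 5, 8}; by pigeonhole those values go to them, so strike 2, 5, 8 from seat 1, seat 4, seat 6, seat 7.
seat 1's domain is down to {7}, so seat 1 = 7. Eliminate 7 elsewhere: seat 3.
That leaves seat 6 = 3.
No further eliminations apply; seat 4 can still be any of 6, 9.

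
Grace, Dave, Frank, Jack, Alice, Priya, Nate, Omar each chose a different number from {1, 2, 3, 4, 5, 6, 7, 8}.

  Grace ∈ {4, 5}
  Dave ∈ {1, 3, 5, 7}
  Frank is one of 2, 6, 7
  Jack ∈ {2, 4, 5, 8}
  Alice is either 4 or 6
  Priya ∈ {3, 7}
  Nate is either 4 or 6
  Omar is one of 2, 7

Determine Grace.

5

Among the 8 variables, 1 fits only Dave (and all 8 values in {1, 2, 3, 4, 5, 6, 7, 8} must be used), so Dave = 1.
Among the 7 still-open variables, 3 fits only Priya (and all 7 values in {2, 3, 4, 5, 6, 7, 8} must be used), so Priya = 3.
The 6 still-open variables together cover exactly {2, 4, 5, 6, 7, 8} — 6 values for 6 variables — and 8 appears only in Jack's list, so Jack = 8.
The 5 still-open variables together cover exactly {2, 4, 5, 6, 7} — 5 values for 5 variables — and 5 appears only in Grace's list, so Grace = 5.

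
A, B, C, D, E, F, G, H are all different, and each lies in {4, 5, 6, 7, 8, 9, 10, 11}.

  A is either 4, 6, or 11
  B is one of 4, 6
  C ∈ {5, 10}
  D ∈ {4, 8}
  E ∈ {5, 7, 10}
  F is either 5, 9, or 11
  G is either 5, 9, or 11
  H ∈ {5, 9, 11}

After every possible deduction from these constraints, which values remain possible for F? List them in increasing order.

5, 9, 11

The 8 variables together cover exactly {4, 5, 6, 7, 8, 9, 10, 11} — 8 values for 8 variables — and 7 appears only in E's list, so E = 7.
The 7 still-open variables draw from only 7 values {4, 5, 6, 8, 9, 10, 11}, so each is used; only D can be 8, hence D = 8.
The 6 still-open variables together cover exactly {4, 5, 6, 9, 10, 11} — 6 values for 6 variables — and 10 appears only in C's list, so C = 10.
F, G, H between them cover only {5, 9, 11} — a naked triple. Remove those values from A.
No further eliminations apply; F can still be any of 5, 9, 11.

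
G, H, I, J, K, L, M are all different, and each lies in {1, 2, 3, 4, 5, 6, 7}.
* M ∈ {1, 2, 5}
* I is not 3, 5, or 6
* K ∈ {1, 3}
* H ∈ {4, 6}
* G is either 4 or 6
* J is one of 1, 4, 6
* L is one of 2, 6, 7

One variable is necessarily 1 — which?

The 7 variables together cover exactly {1, 2, 3, 4, 5, 6, 7} — 7 values for 7 variables — and 3 appears only in K's list, so K = 3.
Among the 6 still-open variables, 5 fits only M (and all 6 values in {1, 2, 4, 5, 6, 7} must be used), so M = 5.
The 2 variables G and H are confined to {4, 6}, which locks those values in; drop them from I, J, L.
So 1 goes to J.

J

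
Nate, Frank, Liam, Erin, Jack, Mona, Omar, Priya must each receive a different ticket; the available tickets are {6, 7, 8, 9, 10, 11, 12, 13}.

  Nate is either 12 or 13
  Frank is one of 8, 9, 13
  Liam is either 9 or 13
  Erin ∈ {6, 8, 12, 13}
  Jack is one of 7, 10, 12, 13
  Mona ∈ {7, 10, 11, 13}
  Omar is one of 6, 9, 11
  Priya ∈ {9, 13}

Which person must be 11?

Liam and Priya between them cover only {9, 13} — a naked pair. Remove those values from Nate, Frank, Erin, Jack, Mona, Omar.
Nate must be 12 (only option left). Strike 12 from Erin, Jack.
Frank has just one choice, so Frank = 8. Remove 8 from Erin.
Erin has just one choice, so Erin = 6. Remove 6 from Omar.
So 11 goes to Omar.

Omar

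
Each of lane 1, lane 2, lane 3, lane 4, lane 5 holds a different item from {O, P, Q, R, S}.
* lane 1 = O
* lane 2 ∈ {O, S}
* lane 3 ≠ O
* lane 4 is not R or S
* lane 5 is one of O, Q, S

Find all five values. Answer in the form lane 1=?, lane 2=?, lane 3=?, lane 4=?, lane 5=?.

lane 1=O, lane 2=S, lane 3=R, lane 4=P, lane 5=Q

lane 1 has just one choice, so lane 1 = O. So lane 2, lane 4, lane 5 can't be O.
That leaves lane 2 = S. Strike S from lane 3, lane 5.
lane 5 must be Q (only option left). So lane 3, lane 4 can't be Q.
That leaves lane 4 = P. Remove P from lane 3.
That leaves lane 3 = R.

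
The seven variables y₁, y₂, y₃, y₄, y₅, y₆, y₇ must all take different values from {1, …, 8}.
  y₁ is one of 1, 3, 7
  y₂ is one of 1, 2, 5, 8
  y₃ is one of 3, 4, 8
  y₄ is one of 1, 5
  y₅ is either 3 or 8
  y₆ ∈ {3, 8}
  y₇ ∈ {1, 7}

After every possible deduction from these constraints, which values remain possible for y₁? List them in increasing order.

The 7 variables together cover exactly {1, 2, 3, 4, 5, 7, 8} — 7 values for 7 variables — and 2 appears only in y₂'s list, so y₂ = 2.
The 6 still-open variables together cover exactly {1, 3, 4, 5, 7, 8} — 6 values for 6 variables — and 4 appears only in y₃'s list, so y₃ = 4.
Among the 5 still-open variables, 5 fits only y₄ (and all 5 values in {1, 3, 5, 7, 8} must be used), so y₄ = 5.
y₅ and y₆ between them cover only {3, 8} — a naked pair. Remove those values from y₁.
No further eliminations apply; y₁ can still be any of 1, 7.

1, 7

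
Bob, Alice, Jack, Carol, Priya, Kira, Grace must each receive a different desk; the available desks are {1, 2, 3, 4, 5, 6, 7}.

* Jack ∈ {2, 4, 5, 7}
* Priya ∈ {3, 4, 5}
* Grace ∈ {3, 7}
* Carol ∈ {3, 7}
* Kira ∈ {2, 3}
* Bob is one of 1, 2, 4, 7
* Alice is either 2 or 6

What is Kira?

Among the 7 variables, 1 fits only Bob (and all 7 values in {1, 2, 3, 4, 5, 6, 7} must be used), so Bob = 1.
The 6 still-open variables together cover exactly {2, 3, 4, 5, 6, 7} — 6 values for 6 variables — and 6 appears only in Alice's list, so Alice = 6.
The 2 variables Carol and Grace are confined to {3, 7}, which locks those values in; drop them from Jack, Priya, Kira.
So Kira = 2.

2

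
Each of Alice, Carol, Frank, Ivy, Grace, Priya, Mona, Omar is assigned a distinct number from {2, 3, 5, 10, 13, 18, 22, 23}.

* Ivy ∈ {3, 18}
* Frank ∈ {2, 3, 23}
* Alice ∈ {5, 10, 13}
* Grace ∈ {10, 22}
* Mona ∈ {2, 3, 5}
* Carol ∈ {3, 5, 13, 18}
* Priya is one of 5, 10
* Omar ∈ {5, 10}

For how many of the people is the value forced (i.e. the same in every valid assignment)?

4

The 8 variables draw from only 8 values {2, 3, 5, 10, 13, 18, 22, 23}, so each is used; only Grace can be 22, hence Grace = 22.
The 7 still-open variables draw from only 7 values {2, 3, 5, 10, 13, 18, 23}, so each is used; only Frank can be 23, hence Frank = 23.
The 6 still-open variables draw from only 6 values {2, 3, 5, 10, 13, 18}, so each is used; only Mona can be 2, hence Mona = 2.
The 2 variables Priya and Omar are confined to {5, 10}, which locks those values in; drop them from Alice, Carol.
Alice has just one choice, so Alice = 13. Remove 13 from Carol.
Determined: Alice=13, Frank=23, Grace=22, Mona=2. The other people each still have more than one consistent value. That makes 4.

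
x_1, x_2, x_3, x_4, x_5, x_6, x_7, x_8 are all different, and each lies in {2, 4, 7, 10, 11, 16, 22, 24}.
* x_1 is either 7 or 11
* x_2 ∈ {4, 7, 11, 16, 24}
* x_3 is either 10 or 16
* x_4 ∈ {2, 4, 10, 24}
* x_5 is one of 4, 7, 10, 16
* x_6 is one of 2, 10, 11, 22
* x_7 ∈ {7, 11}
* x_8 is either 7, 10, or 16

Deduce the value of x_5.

4

The 8 variables draw from only 8 values {2, 4, 7, 10, 11, 16, 22, 24}, so each is used; only x_6 can be 22, hence x_6 = 22.
Among the 7 still-open variables, 2 fits only x_4 (and all 7 values in {2, 4, 7, 10, 11, 16, 24} must be used), so x_4 = 2.
The 6 still-open variables together cover exactly {4, 7, 10, 11, 16, 24} — 6 values for 6 variables — and 24 appears only in x_2's list, so x_2 = 24.
The 5 still-open variables draw from only 5 values {4, 7, 10, 11, 16}, so each is used; only x_5 can be 4, hence x_5 = 4.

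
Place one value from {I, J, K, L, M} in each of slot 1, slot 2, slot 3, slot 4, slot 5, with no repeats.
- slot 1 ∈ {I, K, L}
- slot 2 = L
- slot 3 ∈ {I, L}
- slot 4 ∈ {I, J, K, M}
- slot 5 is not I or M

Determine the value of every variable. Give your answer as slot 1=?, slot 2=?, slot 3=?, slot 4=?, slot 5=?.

slot 2 has just one choice, so slot 2 = L. Strike L from slot 1, slot 3, slot 5.
That leaves slot 3 = I. So slot 1, slot 4 can't be I.
That leaves slot 1 = K. Strike K from slot 4, slot 5.
slot 5 has just one choice, so slot 5 = J. Strike J from slot 4.
slot 4's domain is down to {M}, so slot 4 = M.

slot 1=K, slot 2=L, slot 3=I, slot 4=M, slot 5=J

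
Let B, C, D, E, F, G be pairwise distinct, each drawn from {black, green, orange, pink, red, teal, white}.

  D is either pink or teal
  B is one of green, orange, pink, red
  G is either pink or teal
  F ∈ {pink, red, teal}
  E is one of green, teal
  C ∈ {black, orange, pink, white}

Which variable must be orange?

B

D and G share exactly the 2 values {pink, teal}; by pigeonhole those values go to them, so strike pink, teal from B, C, E, F.
E must be green (only option left). So B can't be green.
F must be red (only option left). Eliminate red elsewhere: B.
So orange goes to B.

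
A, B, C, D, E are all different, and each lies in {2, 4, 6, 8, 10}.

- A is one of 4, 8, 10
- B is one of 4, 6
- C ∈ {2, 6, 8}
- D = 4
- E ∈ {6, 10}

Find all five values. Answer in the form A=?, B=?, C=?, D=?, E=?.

D's domain is down to {4}, so D = 4. Eliminate 4 elsewhere: A, B.
B must be 6 (only option left). Strike 6 from C, E.
E's domain is down to {10}, so E = 10. So A can't be 10.
A's domain is down to {8}, so A = 8. Eliminate 8 elsewhere: C.
C must be 2 (only option left).

A=8, B=6, C=2, D=4, E=10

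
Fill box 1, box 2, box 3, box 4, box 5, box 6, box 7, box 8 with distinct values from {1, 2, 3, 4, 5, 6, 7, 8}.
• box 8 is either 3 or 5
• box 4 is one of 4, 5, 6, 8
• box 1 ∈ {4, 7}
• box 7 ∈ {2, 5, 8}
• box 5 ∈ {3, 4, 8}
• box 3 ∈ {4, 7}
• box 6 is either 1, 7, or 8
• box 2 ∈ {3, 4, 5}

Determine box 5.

The 8 variables draw from only 8 values {1, 2, 3, 4, 5, 6, 7, 8}, so each is used; only box 6 can be 1, hence box 6 = 1.
Among the 7 still-open variables, 2 fits only box 7 (and all 7 values in {2, 3, 4, 5, 6, 7, 8} must be used), so box 7 = 2.
The 6 still-open variables together cover exactly {3, 4, 5, 6, 7, 8} — 6 values for 6 variables — and 6 appears only in box 4's list, so box 4 = 6.
Among the 5 still-open variables, 8 fits only box 5 (and all 5 values in {3, 4, 5, 7, 8} must be used), so box 5 = 8.

8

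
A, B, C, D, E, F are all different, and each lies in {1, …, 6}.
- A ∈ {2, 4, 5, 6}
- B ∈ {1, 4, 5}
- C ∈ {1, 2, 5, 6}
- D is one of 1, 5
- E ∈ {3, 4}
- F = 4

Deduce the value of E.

F must be 4 (only option left). Eliminate 4 elsewhere: A, B, E.
So E = 3.

3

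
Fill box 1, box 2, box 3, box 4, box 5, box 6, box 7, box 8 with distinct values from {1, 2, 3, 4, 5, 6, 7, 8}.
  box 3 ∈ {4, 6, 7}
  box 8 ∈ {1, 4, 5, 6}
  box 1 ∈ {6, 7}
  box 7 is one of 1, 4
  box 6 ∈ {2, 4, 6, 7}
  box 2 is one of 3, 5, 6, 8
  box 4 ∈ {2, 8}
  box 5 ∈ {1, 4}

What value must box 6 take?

2

The 8 variables draw from only 8 values {1, 2, 3, 4, 5, 6, 7, 8}, so each is used; only box 2 can be 3, hence box 2 = 3.
The 7 still-open variables draw from only 7 values {1, 2, 4, 5, 6, 7, 8}, so each is used; only box 8 can be 5, hence box 8 = 5.
Among the 6 still-open variables, 8 fits only box 4 (and all 6 values in {1, 2, 4, 6, 7, 8} must be used), so box 4 = 8.
Among the 5 still-open variables, 2 fits only box 6 (and all 5 values in {1, 2, 4, 6, 7} must be used), so box 6 = 2.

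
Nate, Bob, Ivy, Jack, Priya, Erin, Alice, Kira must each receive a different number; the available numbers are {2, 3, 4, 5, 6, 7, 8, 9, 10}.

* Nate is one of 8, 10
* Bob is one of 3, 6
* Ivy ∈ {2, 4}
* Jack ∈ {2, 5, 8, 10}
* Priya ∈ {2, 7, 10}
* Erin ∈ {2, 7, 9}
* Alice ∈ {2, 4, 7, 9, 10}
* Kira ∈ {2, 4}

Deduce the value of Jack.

Ivy and Kira between them cover only {2, 4} — a naked pair. Remove those values from Jack, Priya, Erin, Alice.
Priya, Erin, Alice share exactly the 3 values {7, 9, 10}; by pigeonhole those values go to them, so strike 7, 9, 10 from Nate, Jack.
Nate has just one choice, so Nate = 8. Remove 8 from Jack.
So Jack = 5.

5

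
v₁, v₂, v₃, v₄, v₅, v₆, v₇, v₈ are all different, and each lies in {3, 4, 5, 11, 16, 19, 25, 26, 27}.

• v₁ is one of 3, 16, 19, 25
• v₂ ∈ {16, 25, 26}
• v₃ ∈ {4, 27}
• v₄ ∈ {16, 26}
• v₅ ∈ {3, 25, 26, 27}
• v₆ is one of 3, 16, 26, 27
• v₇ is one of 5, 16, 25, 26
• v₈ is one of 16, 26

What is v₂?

The 8 variables draw from only 8 values {3, 4, 5, 16, 19, 25, 26, 27}, so each is used; only v₃ can be 4, hence v₃ = 4.
The 7 still-open variables together cover exactly {3, 5, 16, 19, 25, 26, 27} — 7 values for 7 variables — and 5 appears only in v₇'s list, so v₇ = 5.
The 6 still-open variables together cover exactly {3, 16, 19, 25, 26, 27} — 6 values for 6 variables — and 19 appears only in v₁'s list, so v₁ = 19.
The 2 variables v₄ and v₈ are confined to {16, 26}, which locks those values in; drop them from v₂, v₅, v₆.
So v₂ = 25.

25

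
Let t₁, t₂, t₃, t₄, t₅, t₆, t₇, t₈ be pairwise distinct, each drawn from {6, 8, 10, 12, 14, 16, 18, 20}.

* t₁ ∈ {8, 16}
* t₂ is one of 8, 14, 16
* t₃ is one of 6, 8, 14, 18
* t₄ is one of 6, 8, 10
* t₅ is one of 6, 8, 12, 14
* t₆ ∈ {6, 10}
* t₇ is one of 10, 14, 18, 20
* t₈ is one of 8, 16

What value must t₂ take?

The 8 variables together cover exactly {6, 8, 10, 12, 14, 16, 18, 20} — 8 values for 8 variables — and 12 appears only in t₅'s list, so t₅ = 12.
Among the 7 still-open variables, 20 fits only t₇ (and all 7 values in {6, 8, 10, 14, 16, 18, 20} must be used), so t₇ = 20.
The 6 still-open variables draw from only 6 values {6, 8, 10, 14, 16, 18}, so each is used; only t₃ can be 18, hence t₃ = 18.
The 5 still-open variables together cover exactly {6, 8, 10, 14, 16} — 5 values for 5 variables — and 14 appears only in t₂'s list, so t₂ = 14.

14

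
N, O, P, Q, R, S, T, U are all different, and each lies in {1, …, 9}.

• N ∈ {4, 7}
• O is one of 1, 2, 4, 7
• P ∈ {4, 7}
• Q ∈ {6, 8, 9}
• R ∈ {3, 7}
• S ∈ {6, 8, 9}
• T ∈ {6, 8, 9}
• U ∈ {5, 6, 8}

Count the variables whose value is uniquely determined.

The 2 variables N and P are confined to {4, 7}, which locks those values in; drop them from O, R.
R's domain is down to {3}, so R = 3.
The 3 variables Q, S, T are confined to {6, 8, 9}, which locks those values in; drop them from U.
U must be 5 (only option left).
Determined: R=3, U=5. The other variables each still have more than one consistent value. That makes 2.

2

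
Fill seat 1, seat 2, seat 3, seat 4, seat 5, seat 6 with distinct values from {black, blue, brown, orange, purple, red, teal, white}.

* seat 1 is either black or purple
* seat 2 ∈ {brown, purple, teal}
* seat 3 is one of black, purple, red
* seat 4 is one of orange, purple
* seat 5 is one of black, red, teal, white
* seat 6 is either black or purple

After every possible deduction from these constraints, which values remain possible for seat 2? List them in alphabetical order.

brown, teal

seat 1 and seat 6 share exactly the 2 values {black, purple}; by pigeonhole those values go to them, so strike black, purple from seat 2, seat 3, seat 4, seat 5.
That leaves seat 3 = red. So seat 5 can't be red.
seat 4's domain is down to {orange}, so seat 4 = orange.
No further eliminations apply; seat 2 can still be any of brown, teal.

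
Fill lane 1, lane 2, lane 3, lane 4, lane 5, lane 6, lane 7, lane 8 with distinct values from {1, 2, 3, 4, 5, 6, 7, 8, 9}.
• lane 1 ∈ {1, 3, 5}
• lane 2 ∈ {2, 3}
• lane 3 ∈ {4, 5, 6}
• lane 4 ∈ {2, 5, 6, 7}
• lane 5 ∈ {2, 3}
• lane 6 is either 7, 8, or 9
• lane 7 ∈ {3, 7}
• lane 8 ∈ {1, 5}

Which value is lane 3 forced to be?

lane 2 and lane 5 between them cover only {2, 3} — a naked pair. Remove those values from lane 1, lane 4, lane 7.
lane 7's domain is down to {7}, so lane 7 = 7. Strike 7 from lane 4, lane 6.
The 2 variables lane 1 and lane 8 are confined to {1, 5}, which locks those values in; drop them from lane 3, lane 4.
That leaves lane 4 = 6. So lane 3 can't be 6.
So lane 3 = 4.

4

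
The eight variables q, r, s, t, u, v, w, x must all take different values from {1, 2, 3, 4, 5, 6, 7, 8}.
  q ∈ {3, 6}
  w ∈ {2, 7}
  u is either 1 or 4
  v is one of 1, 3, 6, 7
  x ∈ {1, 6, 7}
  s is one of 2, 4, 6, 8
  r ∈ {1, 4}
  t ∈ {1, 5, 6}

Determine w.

The 8 variables together cover exactly {1, 2, 3, 4, 5, 6, 7, 8} — 8 values for 8 variables — and 5 appears only in t's list, so t = 5.
Among the 7 still-open variables, 8 fits only s (and all 7 values in {1, 2, 3, 4, 6, 7, 8} must be used), so s = 8.
Among the 6 still-open variables, 2 fits only w (and all 6 values in {1, 2, 3, 4, 6, 7} must be used), so w = 2.

2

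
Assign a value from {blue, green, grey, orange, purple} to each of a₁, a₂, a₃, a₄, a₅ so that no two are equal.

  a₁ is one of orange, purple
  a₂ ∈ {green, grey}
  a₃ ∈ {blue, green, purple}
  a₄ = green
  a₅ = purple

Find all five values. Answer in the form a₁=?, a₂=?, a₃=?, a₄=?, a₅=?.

a₁=orange, a₂=grey, a₃=blue, a₄=green, a₅=purple

a₄'s domain is down to {green}, so a₄ = green. So a₂, a₃ can't be green.
a₅'s domain is down to {purple}, so a₅ = purple. Strike purple from a₁, a₃.
a₁'s domain is down to {orange}, so a₁ = orange.
a₂ must be grey (only option left).
That leaves a₃ = blue.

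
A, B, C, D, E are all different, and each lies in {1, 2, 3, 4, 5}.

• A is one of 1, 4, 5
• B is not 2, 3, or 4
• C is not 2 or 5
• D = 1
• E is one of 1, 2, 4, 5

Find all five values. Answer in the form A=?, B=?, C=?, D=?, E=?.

D's domain is down to {1}, so D = 1. Strike 1 from A, B, C, E.
B must be 5 (only option left). Eliminate 5 elsewhere: A, E.
That leaves A = 4. Eliminate 4 elsewhere: C, E.
C has just one choice, so C = 3.
E has just one choice, so E = 2.

A=4, B=5, C=3, D=1, E=2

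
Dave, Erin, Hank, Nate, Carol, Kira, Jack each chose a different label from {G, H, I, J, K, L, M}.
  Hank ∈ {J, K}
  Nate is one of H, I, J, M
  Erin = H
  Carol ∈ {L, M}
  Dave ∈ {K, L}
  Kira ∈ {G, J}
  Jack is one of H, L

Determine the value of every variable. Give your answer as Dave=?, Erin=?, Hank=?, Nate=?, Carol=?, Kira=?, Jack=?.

Erin has just one choice, so Erin = H. So Nate, Jack can't be H.
That leaves Jack = L. Eliminate L elsewhere: Dave, Carol.
Dave's domain is down to {K}, so Dave = K. Eliminate K elsewhere: Hank.
Hank's domain is down to {J}, so Hank = J. Remove J from Nate, Kira.
Carol has just one choice, so Carol = M. So Nate can't be M.
Kira's domain is down to {G}, so Kira = G.
That leaves Nate = I.

Dave=K, Erin=H, Hank=J, Nate=I, Carol=M, Kira=G, Jack=L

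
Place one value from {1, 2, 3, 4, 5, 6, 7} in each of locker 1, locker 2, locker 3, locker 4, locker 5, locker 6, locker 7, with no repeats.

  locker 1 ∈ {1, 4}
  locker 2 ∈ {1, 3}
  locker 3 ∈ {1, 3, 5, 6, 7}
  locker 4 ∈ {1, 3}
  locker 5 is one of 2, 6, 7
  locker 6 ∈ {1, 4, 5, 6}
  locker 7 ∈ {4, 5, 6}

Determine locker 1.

4

The 7 variables together cover exactly {1, 2, 3, 4, 5, 6, 7} — 7 values for 7 variables — and 2 appears only in locker 5's list, so locker 5 = 2.
Among the 6 still-open variables, 7 fits only locker 3 (and all 6 values in {1, 3, 4, 5, 6, 7} must be used), so locker 3 = 7.
locker 2 and locker 4 between them cover only {1, 3} — a naked pair. Remove those values from locker 1, locker 6.
So locker 1 = 4.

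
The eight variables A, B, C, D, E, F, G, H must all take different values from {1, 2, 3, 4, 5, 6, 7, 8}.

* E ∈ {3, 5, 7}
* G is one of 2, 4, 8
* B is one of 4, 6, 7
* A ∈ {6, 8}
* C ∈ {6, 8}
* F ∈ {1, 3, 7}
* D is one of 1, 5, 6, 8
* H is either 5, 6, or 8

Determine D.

The 8 variables together cover exactly {1, 2, 3, 4, 5, 6, 7, 8} — 8 values for 8 variables — and 2 appears only in G's list, so G = 2.
The 7 still-open variables together cover exactly {1, 3, 4, 5, 6, 7, 8} — 7 values for 7 variables — and 4 appears only in B's list, so B = 4.
A and C between them cover only {6, 8} — a naked pair. Remove those values from D, H.
H has just one choice, so H = 5. Remove 5 from D, E.
So D = 1.

1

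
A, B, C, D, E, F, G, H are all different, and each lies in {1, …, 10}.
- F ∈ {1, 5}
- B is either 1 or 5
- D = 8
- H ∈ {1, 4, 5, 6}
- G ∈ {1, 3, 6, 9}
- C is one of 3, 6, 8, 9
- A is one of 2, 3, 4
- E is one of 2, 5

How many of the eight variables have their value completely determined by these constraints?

2

D's domain is down to {8}, so D = 8. Strike 8 from C.
B and F between them cover only {1, 5} — a naked pair. Remove those values from E, G, H.
E has just one choice, so E = 2. Strike 2 from A.
Determined: D=8, E=2. The other variables each still have more than one consistent value. That makes 2.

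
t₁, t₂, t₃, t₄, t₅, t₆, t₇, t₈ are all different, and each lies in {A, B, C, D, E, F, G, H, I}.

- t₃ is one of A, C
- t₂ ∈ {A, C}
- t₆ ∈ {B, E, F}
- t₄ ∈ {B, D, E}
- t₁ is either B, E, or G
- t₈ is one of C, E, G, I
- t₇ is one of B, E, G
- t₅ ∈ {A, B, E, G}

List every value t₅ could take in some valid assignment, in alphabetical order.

The 8 variables draw from only 8 values {A, B, C, D, E, F, G, I}, so each is used; only t₄ can be D, hence t₄ = D.
The 7 still-open variables draw from only 7 values {A, B, C, E, F, G, I}, so each is used; only t₆ can be F, hence t₆ = F.
The 6 still-open variables together cover exactly {A, B, C, E, G, I} — 6 values for 6 variables — and I appears only in t₈'s list, so t₈ = I.
t₂ and t₃ share exactly the 2 values {A, C}; by pigeonhole those values go to them, so strike A, C from t₅.
No further eliminations apply; t₅ can still be any of B, E, G.

B, E, G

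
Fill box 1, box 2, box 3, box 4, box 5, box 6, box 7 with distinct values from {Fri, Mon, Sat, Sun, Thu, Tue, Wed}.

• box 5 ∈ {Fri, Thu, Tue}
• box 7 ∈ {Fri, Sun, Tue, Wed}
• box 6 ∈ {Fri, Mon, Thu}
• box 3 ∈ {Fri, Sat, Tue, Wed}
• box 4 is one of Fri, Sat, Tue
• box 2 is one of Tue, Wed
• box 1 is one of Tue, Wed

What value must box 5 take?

Among the 7 variables, Mon fits only box 6 (and all 7 values in {Fri, Mon, Sat, Sun, Thu, Tue, Wed} must be used), so box 6 = Mon.
Among the 6 still-open variables, Sun fits only box 7 (and all 6 values in {Fri, Sat, Sun, Thu, Tue, Wed} must be used), so box 7 = Sun.
The 5 still-open variables draw from only 5 values {Fri, Sat, Thu, Tue, Wed}, so each is used; only box 5 can be Thu, hence box 5 = Thu.

Thu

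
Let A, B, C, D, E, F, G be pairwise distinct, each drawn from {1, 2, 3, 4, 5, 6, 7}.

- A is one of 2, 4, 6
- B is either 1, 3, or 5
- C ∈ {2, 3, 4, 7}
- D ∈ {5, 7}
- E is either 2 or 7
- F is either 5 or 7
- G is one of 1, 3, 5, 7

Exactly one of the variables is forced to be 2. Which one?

The 7 variables together cover exactly {1, 2, 3, 4, 5, 6, 7} — 7 values for 7 variables — and 6 appears only in A's list, so A = 6.
Among the 6 still-open variables, 4 fits only C (and all 6 values in {1, 2, 3, 4, 5, 7} must be used), so C = 4.
The 5 still-open variables draw from only 5 values {1, 2, 3, 5, 7}, so each is used; only E can be 2, hence E = 2.

E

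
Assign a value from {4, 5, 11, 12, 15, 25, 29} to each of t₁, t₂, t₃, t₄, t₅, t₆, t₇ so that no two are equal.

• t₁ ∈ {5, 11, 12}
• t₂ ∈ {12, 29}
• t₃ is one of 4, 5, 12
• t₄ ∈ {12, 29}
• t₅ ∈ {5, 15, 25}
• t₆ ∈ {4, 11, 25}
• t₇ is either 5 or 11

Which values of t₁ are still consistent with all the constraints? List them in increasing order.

5, 11

The 7 variables draw from only 7 values {4, 5, 11, 12, 15, 25, 29}, so each is used; only t₅ can be 15, hence t₅ = 15.
The 6 still-open variables together cover exactly {4, 5, 11, 12, 25, 29} — 6 values for 6 variables — and 25 appears only in t₆'s list, so t₆ = 25.
The 5 still-open variables draw from only 5 values {4, 5, 11, 12, 29}, so each is used; only t₃ can be 4, hence t₃ = 4.
t₂ and t₄ share exactly the 2 values {12, 29}; by pigeonhole those values go to them, so strike 12, 29 from t₁.
No further eliminations apply; t₁ can still be any of 5, 11.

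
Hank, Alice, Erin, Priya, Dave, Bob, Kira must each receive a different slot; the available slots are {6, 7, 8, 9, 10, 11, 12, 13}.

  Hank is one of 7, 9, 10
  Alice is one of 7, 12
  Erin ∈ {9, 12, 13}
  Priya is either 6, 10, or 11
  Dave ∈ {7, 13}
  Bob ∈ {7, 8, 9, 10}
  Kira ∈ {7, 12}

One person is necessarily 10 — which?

Hank

The 2 variables Alice and Kira are confined to {7, 12}, which locks those values in; drop them from Hank, Erin, Dave, Bob.
That leaves Dave = 13. Eliminate 13 elsewhere: Erin.
Erin has just one choice, so Erin = 9. So Hank, Bob can't be 9.
So 10 goes to Hank.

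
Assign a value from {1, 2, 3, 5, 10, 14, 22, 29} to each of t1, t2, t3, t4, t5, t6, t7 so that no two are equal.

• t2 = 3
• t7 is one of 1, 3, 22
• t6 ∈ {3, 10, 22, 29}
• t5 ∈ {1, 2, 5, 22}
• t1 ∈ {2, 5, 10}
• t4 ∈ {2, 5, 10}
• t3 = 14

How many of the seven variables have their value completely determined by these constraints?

t2 must be 3 (only option left). Eliminate 3 elsewhere: t6, t7.
That leaves t3 = 14.
Determined: t2=3, t3=14. The other variables each still have more than one consistent value. That makes 2.

2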